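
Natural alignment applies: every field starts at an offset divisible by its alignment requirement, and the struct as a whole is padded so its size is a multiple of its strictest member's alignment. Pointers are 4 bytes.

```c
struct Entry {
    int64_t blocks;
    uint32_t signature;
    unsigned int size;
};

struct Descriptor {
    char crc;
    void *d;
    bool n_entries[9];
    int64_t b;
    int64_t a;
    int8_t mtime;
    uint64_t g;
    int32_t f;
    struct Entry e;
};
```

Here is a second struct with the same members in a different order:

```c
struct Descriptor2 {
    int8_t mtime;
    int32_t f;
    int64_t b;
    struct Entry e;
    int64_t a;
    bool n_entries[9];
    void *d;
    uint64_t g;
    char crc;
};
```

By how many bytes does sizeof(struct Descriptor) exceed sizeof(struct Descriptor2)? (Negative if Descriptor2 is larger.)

Entry: 0..8  blocks  (8B, 8-aligned); 8..12  signature  (4B, 4-aligned); 12..16  size  (4B, 4-aligned); sizeof = 16, alignof = 8
0..1  crc  (1B, 1-aligned)
1..4  -- padding (3B)
4..8  d  (4B, 4-aligned)
8..17  n_entries  (9B, 1-aligned)
17..24  -- padding (7B)
24..32  b  (8B, 8-aligned)
32..40  a  (8B, 8-aligned)
40..41  mtime  (1B, 1-aligned)
41..48  -- padding (7B)
48..56  g  (8B, 8-aligned)
56..60  f  (4B, 4-aligned)
60..64  -- padding (4B)
64..80  e  (16B, 8-aligned)
sizeof = 80, alignof = 8
— Descriptor2 —
0..1  mtime  (1B, 1-aligned)
1..4  -- padding (3B)
4..8  f  (4B, 4-aligned)
8..16  b  (8B, 8-aligned)
16..32  e  (16B, 8-aligned)
32..40  a  (8B, 8-aligned)
40..49  n_entries  (9B, 1-aligned)
49..52  -- padding (3B)
52..56  d  (4B, 4-aligned)
56..64  g  (8B, 8-aligned)
64..65  crc  (1B, 1-aligned)
65..72  -- tail padding (7B)
sizeof = 72, alignof = 8
80 − 72 = 8

8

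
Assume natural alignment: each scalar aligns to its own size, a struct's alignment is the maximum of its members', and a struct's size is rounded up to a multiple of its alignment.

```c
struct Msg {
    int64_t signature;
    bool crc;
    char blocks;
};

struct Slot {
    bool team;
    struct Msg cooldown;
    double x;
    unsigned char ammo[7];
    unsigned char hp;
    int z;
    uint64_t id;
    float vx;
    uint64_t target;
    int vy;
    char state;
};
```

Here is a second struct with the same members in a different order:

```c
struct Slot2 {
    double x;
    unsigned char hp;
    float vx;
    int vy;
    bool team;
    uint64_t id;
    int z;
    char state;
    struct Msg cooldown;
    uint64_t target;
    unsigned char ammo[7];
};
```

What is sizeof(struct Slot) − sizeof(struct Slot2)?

Msg: @0: signature [8B, align 8] → 8; @8: crc [1B, align 1] → 9; @9: blocks [1B, align 1] → 10; +6 tail pad (align 8); size 16, align 8
@0: team [1B, align 1] → 1
+7 pad (align 8)
@8: cooldown [16B, align 8] → 24
@24: x [8B, align 8] → 32
@32: ammo [7B, align 1] → 39
@39: hp [1B, align 1] → 40
@40: z [4B, align 4] → 44
+4 pad (align 8)
@48: id [8B, align 8] → 56
@56: vx [4B, align 4] → 60
+4 pad (align 8)
@64: target [8B, align 8] → 72
@72: vy [4B, align 4] → 76
@76: state [1B, align 1] → 77
+3 tail pad (align 8)
size 80, align 8
— Slot2 —
@0: x [8B, align 8] → 8
@8: hp [1B, align 1] → 9
+3 pad (align 4)
@12: vx [4B, align 4] → 16
@16: vy [4B, align 4] → 20
@20: team [1B, align 1] → 21
+3 pad (align 8)
@24: id [8B, align 8] → 32
@32: z [4B, align 4] → 36
@36: state [1B, align 1] → 37
+3 pad (align 8)
@40: cooldown [16B, align 8] → 56
@56: target [8B, align 8] → 64
@64: ammo [7B, align 1] → 71
+1 tail pad (align 8)
size 72, align 8
80 − 72 = 8

8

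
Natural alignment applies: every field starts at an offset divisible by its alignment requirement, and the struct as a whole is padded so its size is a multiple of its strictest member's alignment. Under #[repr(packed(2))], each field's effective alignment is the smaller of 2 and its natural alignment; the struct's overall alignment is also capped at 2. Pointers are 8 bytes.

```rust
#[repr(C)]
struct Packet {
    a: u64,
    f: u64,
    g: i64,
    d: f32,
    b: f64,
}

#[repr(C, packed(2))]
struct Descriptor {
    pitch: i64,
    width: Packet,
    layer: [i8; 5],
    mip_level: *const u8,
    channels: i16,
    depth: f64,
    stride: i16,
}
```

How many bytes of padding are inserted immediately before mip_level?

1

Packet: a at 0 (size 8, align 8) → ends 8; f at 8 (size 8, align 8) → ends 16; g at 16 (size 8, align 8) → ends 24; d at 24 (size 4, align 4) → ends 28; pad 4 to align 8 for b; b at 32 (size 8, align 8) → ends 40; total 40 bytes, alignment 8
pitch at 0 (size 8, align 2) → ends 8
width at 8 (size 40, align 2) → ends 48
layer at 48 (size 5, align 1) → ends 53
pad 1 to align 2 for mip_level
mip_level at 54 (size 8, align 2) → ends 62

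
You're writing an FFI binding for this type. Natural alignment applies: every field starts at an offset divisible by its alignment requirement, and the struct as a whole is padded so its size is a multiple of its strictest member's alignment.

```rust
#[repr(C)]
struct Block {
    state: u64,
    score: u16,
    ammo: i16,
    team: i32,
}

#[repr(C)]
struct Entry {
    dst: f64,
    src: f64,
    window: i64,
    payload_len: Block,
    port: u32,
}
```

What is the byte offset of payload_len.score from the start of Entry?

32

Block: state at 0 (size 8, align 8) → ends 8; score at 8 (size 2, align 2) → ends 10; ammo at 10 (size 2, align 2) → ends 12; team at 12 (size 4, align 4) → ends 16; total 16 bytes, alignment 8
dst at 0 (size 8, align 8) → ends 8
src at 8 (size 8, align 8) → ends 16
window at 16 (size 8, align 8) → ends 24
payload_len at 24 (size 16, align 8) → ends 40
within Block: score at 8
24 + 8 = 32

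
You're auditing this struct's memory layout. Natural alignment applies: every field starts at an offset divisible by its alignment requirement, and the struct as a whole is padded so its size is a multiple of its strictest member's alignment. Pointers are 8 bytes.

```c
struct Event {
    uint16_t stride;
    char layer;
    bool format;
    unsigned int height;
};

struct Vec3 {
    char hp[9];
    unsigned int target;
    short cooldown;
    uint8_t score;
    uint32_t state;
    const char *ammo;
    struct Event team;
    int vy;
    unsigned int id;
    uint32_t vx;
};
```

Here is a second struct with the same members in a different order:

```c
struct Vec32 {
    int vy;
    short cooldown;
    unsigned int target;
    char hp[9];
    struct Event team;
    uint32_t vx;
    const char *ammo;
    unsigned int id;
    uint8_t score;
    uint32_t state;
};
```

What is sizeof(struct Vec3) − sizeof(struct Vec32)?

Event: 0..2  stride  (2B, 2-aligned); 2..3  layer  (1B, 1-aligned); 3..4  format  (1B, 1-aligned); 4..8  height  (4B, 4-aligned); sizeof = 8, alignof = 4
0..9  hp  (9B, 1-aligned)
9..12  -- padding (3B)
12..16  target  (4B, 4-aligned)
16..18  cooldown  (2B, 2-aligned)
18..19  score  (1B, 1-aligned)
19..20  -- padding (1B)
20..24  state  (4B, 4-aligned)
24..32  ammo  (8B, 8-aligned)
32..40  team  (8B, 4-aligned)
40..44  vy  (4B, 4-aligned)
44..48  id  (4B, 4-aligned)
48..52  vx  (4B, 4-aligned)
52..56  -- tail padding (4B)
sizeof = 56, alignof = 8
— Vec32 —
0..4  vy  (4B, 4-aligned)
4..6  cooldown  (2B, 2-aligned)
6..8  -- padding (2B)
8..12  target  (4B, 4-aligned)
12..21  hp  (9B, 1-aligned)
21..24  -- padding (3B)
24..32  team  (8B, 4-aligned)
32..36  vx  (4B, 4-aligned)
36..40  -- padding (4B)
40..48  ammo  (8B, 8-aligned)
48..52  id  (4B, 4-aligned)
52..53  score  (1B, 1-aligned)
53..56  -- padding (3B)
56..60  state  (4B, 4-aligned)
60..64  -- tail padding (4B)
sizeof = 64, alignof = 8
56 − 64 = -8

-8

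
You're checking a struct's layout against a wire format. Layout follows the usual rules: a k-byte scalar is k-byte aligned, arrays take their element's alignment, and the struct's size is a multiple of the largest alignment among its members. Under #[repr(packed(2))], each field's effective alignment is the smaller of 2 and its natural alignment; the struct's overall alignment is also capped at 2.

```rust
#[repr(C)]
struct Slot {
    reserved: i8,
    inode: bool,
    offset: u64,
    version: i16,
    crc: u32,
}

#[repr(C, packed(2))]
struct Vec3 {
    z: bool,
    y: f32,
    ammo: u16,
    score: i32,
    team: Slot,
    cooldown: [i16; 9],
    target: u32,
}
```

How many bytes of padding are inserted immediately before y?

Slot: @0: reserved [1B, align 1] → 1; @1: inode [1B, align 1] → 2; +6 pad (align 8); @8: offset [8B, align 8] → 16; @16: version [2B, align 2] → 18; +2 pad (align 4); @20: crc [4B, align 4] → 24; size 24, align 8
@0: z [1B, align 1] → 1
+1 pad (align 2)
@2: y [4B, align 2] → 6

1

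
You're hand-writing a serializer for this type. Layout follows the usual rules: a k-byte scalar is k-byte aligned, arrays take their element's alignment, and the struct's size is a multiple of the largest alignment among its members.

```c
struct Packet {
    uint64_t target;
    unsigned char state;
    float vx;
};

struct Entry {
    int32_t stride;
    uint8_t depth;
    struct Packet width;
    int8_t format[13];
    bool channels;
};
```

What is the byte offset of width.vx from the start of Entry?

Packet: target at 0 (size 8, align 8) → ends 8; state at 8 (size 1, align 1) → ends 9; pad 3 to align 4 for vx; vx at 12 (size 4, align 4) → ends 16; total 16 bytes, alignment 8
stride at 0 (size 4, align 4) → ends 4
depth at 4 (size 1, align 1) → ends 5
pad 3 to align 8 for width
width at 8 (size 16, align 8) → ends 24
within Packet: vx at 12
8 + 12 = 20

20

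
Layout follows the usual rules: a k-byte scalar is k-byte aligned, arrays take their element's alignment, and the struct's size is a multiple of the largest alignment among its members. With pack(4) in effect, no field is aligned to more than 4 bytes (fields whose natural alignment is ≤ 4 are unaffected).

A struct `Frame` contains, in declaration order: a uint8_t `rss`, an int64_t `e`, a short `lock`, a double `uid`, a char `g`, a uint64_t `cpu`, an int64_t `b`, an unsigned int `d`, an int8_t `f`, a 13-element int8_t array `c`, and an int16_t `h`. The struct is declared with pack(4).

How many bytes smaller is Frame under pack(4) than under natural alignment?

natural layout:
  @0: rss [1B, align 1] → 1
  +7 pad (align 8)
  @8: e [8B, align 8] → 16
  @16: lock [2B, align 2] → 18
  +6 pad (align 8)
  @24: uid [8B, align 8] → 32
  @32: g [1B, align 1] → 33
  +7 pad (align 8)
  @40: cpu [8B, align 8] → 48
  @48: b [8B, align 8] → 56
  @56: d [4B, align 4] → 60
  @60: f [1B, align 1] → 61
  @61: c [13B, align 1] → 74
  @74: h [2B, align 2] → 76
  +4 tail pad (align 8)
  size 80, align 8
packed(4) layout:
  @0: rss [1B, align 1] → 1
  +3 pad (align 4)
  @4: e [8B, align 4] → 12
  @12: lock [2B, align 2] → 14
  +2 pad (align 4)
  @16: uid [8B, align 4] → 24
  @24: g [1B, align 1] → 25
  +3 pad (align 4)
  @28: cpu [8B, align 4] → 36
  @36: b [8B, align 4] → 44
  @44: d [4B, align 4] → 48
  @48: f [1B, align 1] → 49
  @49: c [13B, align 1] → 62
  @62: h [2B, align 2] → 64
  size 64, align 4
80 − 64 = 16

16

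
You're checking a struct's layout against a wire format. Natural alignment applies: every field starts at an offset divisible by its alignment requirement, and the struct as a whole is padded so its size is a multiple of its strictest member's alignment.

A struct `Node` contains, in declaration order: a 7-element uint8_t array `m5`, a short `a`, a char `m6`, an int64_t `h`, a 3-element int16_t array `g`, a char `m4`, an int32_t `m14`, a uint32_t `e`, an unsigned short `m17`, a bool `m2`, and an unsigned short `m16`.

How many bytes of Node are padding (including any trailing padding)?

10

0..7  m5  (7B, 1-aligned)
7..8  -- padding (1B)
8..10  a  (2B, 2-aligned)
10..11  m6  (1B, 1-aligned)
11..16  -- padding (5B)
16..24  h  (8B, 8-aligned)
24..30  g  (6B, 2-aligned)
30..31  m4  (1B, 1-aligned)
31..32  -- padding (1B)
32..36  m14  (4B, 4-aligned)
36..40  e  (4B, 4-aligned)
40..42  m17  (2B, 2-aligned)
42..43  m2  (1B, 1-aligned)
43..44  -- padding (1B)
44..46  m16  (2B, 2-aligned)
46..48  -- tail padding (2B)
sizeof = 48, alignof = 8
data bytes 38, size 48 → padding 10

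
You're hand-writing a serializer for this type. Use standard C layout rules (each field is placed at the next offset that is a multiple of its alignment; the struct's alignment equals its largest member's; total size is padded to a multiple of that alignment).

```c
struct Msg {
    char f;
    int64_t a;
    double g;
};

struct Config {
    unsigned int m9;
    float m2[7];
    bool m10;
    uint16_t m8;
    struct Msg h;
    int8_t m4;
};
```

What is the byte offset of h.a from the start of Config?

Msg: 0..1  f  (1B, 1-aligned); 1..8  -- padding (7B); 8..16  a  (8B, 8-aligned); 16..24  g  (8B, 8-aligned); sizeof = 24, alignof = 8
0..4  m9  (4B, 4-aligned)
4..32  m2  (28B, 4-aligned)
32..33  m10  (1B, 1-aligned)
33..34  -- padding (1B)
34..36  m8  (2B, 2-aligned)
36..40  -- padding (4B)
40..64  h  (24B, 8-aligned)
within Msg: a at 8
40 + 8 = 48

48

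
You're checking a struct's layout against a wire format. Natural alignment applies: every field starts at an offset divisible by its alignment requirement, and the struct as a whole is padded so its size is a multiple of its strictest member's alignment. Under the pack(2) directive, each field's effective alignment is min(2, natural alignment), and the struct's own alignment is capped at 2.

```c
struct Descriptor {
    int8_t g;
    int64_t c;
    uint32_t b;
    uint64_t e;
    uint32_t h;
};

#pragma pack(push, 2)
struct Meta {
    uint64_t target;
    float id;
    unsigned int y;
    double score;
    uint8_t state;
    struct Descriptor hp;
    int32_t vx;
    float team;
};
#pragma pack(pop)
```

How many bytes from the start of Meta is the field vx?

66

Descriptor: 0..1  g  (1B, 1-aligned); 1..8  -- padding (7B); 8..16  c  (8B, 8-aligned); 16..20  b  (4B, 4-aligned); 20..24  -- padding (4B); 24..32  e  (8B, 8-aligned); 32..36  h  (4B, 4-aligned); 36..40  -- tail padding (4B); sizeof = 40, alignof = 8
0..8  target  (8B, 2-aligned)
8..12  id  (4B, 2-aligned)
12..16  y  (4B, 2-aligned)
16..24  score  (8B, 2-aligned)
24..25  state  (1B, 1-aligned)
25..26  -- padding (1B)
26..66  hp  (40B, 2-aligned)
66..70  vx  (4B, 2-aligned)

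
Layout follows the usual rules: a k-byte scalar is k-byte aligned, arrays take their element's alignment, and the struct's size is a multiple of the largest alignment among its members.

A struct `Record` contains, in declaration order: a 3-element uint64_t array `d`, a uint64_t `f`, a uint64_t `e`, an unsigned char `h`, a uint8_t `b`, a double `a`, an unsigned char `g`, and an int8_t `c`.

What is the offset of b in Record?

d at 0 (size 24, align 8) → ends 24
f at 24 (size 8, align 8) → ends 32
e at 32 (size 8, align 8) → ends 40
h at 40 (size 1, align 1) → ends 41
b at 41 (size 1, align 1) → ends 42

41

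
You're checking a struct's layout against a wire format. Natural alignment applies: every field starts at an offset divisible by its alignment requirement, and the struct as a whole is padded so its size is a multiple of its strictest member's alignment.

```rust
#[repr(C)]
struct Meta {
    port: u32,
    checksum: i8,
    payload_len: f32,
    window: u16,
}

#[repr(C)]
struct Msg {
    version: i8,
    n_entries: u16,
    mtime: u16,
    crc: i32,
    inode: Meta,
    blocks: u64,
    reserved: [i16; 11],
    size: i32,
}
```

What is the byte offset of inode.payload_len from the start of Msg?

20

Meta: 0..4  port  (4B, 4-aligned); 4..5  checksum  (1B, 1-aligned); 5..8  -- padding (3B); 8..12  payload_len  (4B, 4-aligned); 12..14  window  (2B, 2-aligned); 14..16  -- tail padding (2B); sizeof = 16, alignof = 4
0..1  version  (1B, 1-aligned)
1..2  -- padding (1B)
2..4  n_entries  (2B, 2-aligned)
4..6  mtime  (2B, 2-aligned)
6..8  -- padding (2B)
8..12  crc  (4B, 4-aligned)
12..28  inode  (16B, 4-aligned)
within Meta: payload_len at 8
12 + 8 = 20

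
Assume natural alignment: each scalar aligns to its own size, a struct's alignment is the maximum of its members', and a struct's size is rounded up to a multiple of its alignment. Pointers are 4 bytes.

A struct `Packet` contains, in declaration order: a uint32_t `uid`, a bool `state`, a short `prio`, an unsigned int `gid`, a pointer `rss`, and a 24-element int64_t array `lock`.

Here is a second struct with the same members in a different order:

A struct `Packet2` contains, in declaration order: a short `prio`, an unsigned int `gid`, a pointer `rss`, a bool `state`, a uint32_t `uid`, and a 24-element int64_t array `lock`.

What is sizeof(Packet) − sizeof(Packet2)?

@0: uid [4B, align 4] → 4
@4: state [1B, align 1] → 5
+1 pad (align 2)
@6: prio [2B, align 2] → 8
@8: gid [4B, align 4] → 12
@12: rss [4B, align 4] → 16
@16: lock [192B, align 8] → 208
size 208, align 8
— Packet2 —
@0: prio [2B, align 2] → 2
+2 pad (align 4)
@4: gid [4B, align 4] → 8
@8: rss [4B, align 4] → 12
@12: state [1B, align 1] → 13
+3 pad (align 4)
@16: uid [4B, align 4] → 20
+4 pad (align 8)
@24: lock [192B, align 8] → 216
size 216, align 8
208 − 216 = -8

-8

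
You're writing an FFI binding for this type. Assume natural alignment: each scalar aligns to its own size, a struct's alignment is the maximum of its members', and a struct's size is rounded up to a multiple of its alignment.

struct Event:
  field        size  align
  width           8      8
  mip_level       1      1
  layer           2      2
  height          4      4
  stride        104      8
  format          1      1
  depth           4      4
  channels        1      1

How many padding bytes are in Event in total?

0..8  width  (8B, 8-aligned)
8..9  mip_level  (1B, 1-aligned)
9..10  -- padding (1B)
10..12  layer  (2B, 2-aligned)
12..16  height  (4B, 4-aligned)
16..120  stride  (104B, 8-aligned)
120..121  format  (1B, 1-aligned)
121..124  -- padding (3B)
124..128  depth  (4B, 4-aligned)
128..129  channels  (1B, 1-aligned)
129..136  -- tail padding (7B)
sizeof = 136, alignof = 8
data bytes 125, size 136 → padding 11

11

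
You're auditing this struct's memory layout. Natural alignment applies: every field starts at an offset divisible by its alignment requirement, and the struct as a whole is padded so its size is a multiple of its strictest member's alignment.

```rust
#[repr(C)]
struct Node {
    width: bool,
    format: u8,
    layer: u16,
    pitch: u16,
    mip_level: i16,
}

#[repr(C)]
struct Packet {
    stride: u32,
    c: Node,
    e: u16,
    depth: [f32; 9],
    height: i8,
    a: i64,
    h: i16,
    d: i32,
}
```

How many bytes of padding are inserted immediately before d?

Node: 0..1  width  (1B, 1-aligned); 1..2  format  (1B, 1-aligned); 2..4  layer  (2B, 2-aligned); 4..6  pitch  (2B, 2-aligned); 6..8  mip_level  (2B, 2-aligned); sizeof = 8, alignof = 2
0..4  stride  (4B, 4-aligned)
4..12  c  (8B, 2-aligned)
12..14  e  (2B, 2-aligned)
14..16  -- padding (2B)
16..52  depth  (36B, 4-aligned)
52..53  height  (1B, 1-aligned)
53..56  -- padding (3B)
56..64  a  (8B, 8-aligned)
64..66  h  (2B, 2-aligned)
66..68  -- padding (2B)
68..72  d  (4B, 4-aligned)

2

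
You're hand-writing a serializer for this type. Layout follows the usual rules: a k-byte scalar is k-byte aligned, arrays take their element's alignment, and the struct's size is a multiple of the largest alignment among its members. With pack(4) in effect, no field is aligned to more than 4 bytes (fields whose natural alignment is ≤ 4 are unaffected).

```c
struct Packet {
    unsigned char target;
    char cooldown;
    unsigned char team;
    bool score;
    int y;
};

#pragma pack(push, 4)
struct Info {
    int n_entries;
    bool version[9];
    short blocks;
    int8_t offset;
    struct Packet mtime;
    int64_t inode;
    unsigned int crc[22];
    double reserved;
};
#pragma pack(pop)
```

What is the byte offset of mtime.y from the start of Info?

24

Packet: target at 0 (size 1, align 1) → ends 1; cooldown at 1 (size 1, align 1) → ends 2; team at 2 (size 1, align 1) → ends 3; score at 3 (size 1, align 1) → ends 4; y at 4 (size 4, align 4) → ends 8; total 8 bytes, alignment 4
n_entries at 0 (size 4, align 4) → ends 4
version at 4 (size 9, align 1) → ends 13
pad 1 to align 2 for blocks
blocks at 14 (size 2, align 2) → ends 16
offset at 16 (size 1, align 1) → ends 17
pad 3 to align 4 for mtime
mtime at 20 (size 8, align 4) → ends 28
within Packet: y at 4
20 + 4 = 24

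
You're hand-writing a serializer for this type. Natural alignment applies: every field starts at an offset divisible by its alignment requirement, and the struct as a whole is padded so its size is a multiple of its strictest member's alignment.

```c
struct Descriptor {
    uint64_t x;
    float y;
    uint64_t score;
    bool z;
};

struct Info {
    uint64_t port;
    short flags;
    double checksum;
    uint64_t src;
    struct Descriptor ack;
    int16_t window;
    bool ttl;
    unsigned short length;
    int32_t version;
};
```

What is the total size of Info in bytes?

Descriptor: 0..8  x  (8B, 8-aligned); 8..12  y  (4B, 4-aligned); 12..16  -- padding (4B); 16..24  score  (8B, 8-aligned); 24..25  z  (1B, 1-aligned); 25..32  -- tail padding (7B); sizeof = 32, alignof = 8
0..8  port  (8B, 8-aligned)
8..10  flags  (2B, 2-aligned)
10..16  -- padding (6B)
16..24  checksum  (8B, 8-aligned)
24..32  src  (8B, 8-aligned)
32..64  ack  (32B, 8-aligned)
64..66  window  (2B, 2-aligned)
66..67  ttl  (1B, 1-aligned)
67..68  -- padding (1B)
68..70  length  (2B, 2-aligned)
70..72  -- padding (2B)
72..76  version  (4B, 4-aligned)
76..80  -- tail padding (4B)
sizeof = 80, alignof = 8

80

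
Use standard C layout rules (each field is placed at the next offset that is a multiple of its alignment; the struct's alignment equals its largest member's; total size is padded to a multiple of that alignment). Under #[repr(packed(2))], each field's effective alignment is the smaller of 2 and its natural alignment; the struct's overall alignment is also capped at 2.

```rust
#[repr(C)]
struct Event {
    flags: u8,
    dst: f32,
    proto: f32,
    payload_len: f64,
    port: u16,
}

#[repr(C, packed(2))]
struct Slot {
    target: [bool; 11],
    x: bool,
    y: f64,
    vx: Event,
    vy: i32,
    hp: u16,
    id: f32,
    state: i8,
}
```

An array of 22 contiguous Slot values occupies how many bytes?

1408

Event: flags at 0 (size 1, align 1) → ends 1; pad 3 to align 4 for dst; dst at 4 (size 4, align 4) → ends 8; proto at 8 (size 4, align 4) → ends 12; pad 4 to align 8 for payload_len; payload_len at 16 (size 8, align 8) → ends 24; port at 24 (size 2, align 2) → ends 26; tail pad 6 to reach multiple of 8; total 32 bytes, alignment 8
target at 0 (size 11, align 1) → ends 11
x at 11 (size 1, align 1) → ends 12
y at 12 (size 8, align 2) → ends 20
vx at 20 (size 32, align 2) → ends 52
vy at 52 (size 4, align 2) → ends 56
hp at 56 (size 2, align 2) → ends 58
id at 58 (size 4, align 2) → ends 62
state at 62 (size 1, align 1) → ends 63
tail pad 1 to reach multiple of 2
total 64 bytes, alignment 2
array of 22: 22 × 64 = 1408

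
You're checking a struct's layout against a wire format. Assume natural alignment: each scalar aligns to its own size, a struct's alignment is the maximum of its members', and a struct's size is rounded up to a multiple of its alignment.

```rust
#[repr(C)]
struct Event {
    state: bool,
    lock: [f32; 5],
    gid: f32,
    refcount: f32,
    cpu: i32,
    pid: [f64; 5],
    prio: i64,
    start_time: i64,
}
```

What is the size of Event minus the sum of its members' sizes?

7

state at 0 (size 1, align 1) → ends 1
pad 3 to align 4 for lock
lock at 4 (size 20, align 4) → ends 24
gid at 24 (size 4, align 4) → ends 28
refcount at 28 (size 4, align 4) → ends 32
cpu at 32 (size 4, align 4) → ends 36
pad 4 to align 8 for pid
pid at 40 (size 40, align 8) → ends 80
prio at 80 (size 8, align 8) → ends 88
start_time at 88 (size 8, align 8) → ends 96
total 96 bytes, alignment 8
data bytes 89, size 96 → padding 7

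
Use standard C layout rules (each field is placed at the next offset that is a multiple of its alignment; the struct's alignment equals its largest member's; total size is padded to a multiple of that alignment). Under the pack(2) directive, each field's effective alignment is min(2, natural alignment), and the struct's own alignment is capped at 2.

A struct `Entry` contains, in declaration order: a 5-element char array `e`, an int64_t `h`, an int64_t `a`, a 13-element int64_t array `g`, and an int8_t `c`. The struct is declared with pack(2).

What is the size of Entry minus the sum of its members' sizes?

e at 0 (size 5, align 1) → ends 5
pad 1 to align 2 for h
h at 6 (size 8, align 2) → ends 14
a at 14 (size 8, align 2) → ends 22
g at 22 (size 104, align 2) → ends 126
c at 126 (size 1, align 1) → ends 127
tail pad 1 to reach multiple of 2
total 128 bytes, alignment 2
data bytes 126, size 128 → padding 2

2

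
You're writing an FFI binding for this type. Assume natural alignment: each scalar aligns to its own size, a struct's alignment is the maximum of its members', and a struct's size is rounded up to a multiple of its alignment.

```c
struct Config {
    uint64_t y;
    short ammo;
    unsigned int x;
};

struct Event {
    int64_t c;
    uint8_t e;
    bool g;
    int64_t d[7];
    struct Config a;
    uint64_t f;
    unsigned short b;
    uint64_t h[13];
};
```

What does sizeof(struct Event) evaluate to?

208 bytes

Config: y at 0 (size 8, align 8) → ends 8; ammo at 8 (size 2, align 2) → ends 10; pad 2 to align 4 for x; x at 12 (size 4, align 4) → ends 16; total 16 bytes, alignment 8
c at 0 (size 8, align 8) → ends 8
e at 8 (size 1, align 1) → ends 9
g at 9 (size 1, align 1) → ends 10
pad 6 to align 8 for d
d at 16 (size 56, align 8) → ends 72
a at 72 (size 16, align 8) → ends 88
f at 88 (size 8, align 8) → ends 96
b at 96 (size 2, align 2) → ends 98
pad 6 to align 8 for h
h at 104 (size 104, align 8) → ends 208
total 208 bytes, alignment 8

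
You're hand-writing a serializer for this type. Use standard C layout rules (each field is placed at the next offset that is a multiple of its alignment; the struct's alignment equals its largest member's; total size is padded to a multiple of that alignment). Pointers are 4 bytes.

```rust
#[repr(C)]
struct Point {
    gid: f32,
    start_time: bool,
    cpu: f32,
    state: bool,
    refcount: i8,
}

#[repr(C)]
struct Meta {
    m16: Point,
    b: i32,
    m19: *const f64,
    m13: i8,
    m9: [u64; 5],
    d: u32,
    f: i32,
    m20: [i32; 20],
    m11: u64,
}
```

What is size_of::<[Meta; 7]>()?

1176

Point: 0..4  gid  (4B, 4-aligned); 4..5  start_time  (1B, 1-aligned); 5..8  -- padding (3B); 8..12  cpu  (4B, 4-aligned); 12..13  state  (1B, 1-aligned); 13..14  refcount  (1B, 1-aligned); 14..16  -- tail padding (2B); sizeof = 16, alignof = 4
0..16  m16  (16B, 4-aligned)
16..20  b  (4B, 4-aligned)
20..24  m19  (4B, 4-aligned)
24..25  m13  (1B, 1-aligned)
25..32  -- padding (7B)
32..72  m9  (40B, 8-aligned)
72..76  d  (4B, 4-aligned)
76..80  f  (4B, 4-aligned)
80..160  m20  (80B, 4-aligned)
160..168  m11  (8B, 8-aligned)
sizeof = 168, alignof = 8
array of 7: 7 × 168 = 1176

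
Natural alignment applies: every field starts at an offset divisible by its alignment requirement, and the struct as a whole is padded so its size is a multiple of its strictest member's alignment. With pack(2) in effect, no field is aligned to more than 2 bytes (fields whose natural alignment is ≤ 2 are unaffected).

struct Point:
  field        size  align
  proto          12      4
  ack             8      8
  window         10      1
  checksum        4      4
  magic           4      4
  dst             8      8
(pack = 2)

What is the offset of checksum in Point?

@0: proto [12B, align 2] → 12
@12: ack [8B, align 2] → 20
@20: window [10B, align 1] → 30
@30: checksum [4B, align 2] → 34

30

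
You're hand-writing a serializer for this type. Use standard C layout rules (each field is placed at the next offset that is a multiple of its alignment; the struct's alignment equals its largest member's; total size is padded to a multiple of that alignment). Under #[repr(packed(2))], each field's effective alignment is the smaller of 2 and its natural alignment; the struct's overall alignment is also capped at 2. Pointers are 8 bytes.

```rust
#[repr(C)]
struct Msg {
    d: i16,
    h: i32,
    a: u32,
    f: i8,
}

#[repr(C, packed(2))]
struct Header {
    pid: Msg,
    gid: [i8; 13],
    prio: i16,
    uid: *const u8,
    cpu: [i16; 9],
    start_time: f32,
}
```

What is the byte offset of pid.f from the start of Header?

Msg: d at 0 (size 2, align 2) → ends 2; pad 2 to align 4 for h; h at 4 (size 4, align 4) → ends 8; a at 8 (size 4, align 4) → ends 12; f at 12 (size 1, align 1) → ends 13; tail pad 3 to reach multiple of 4; total 16 bytes, alignment 4
pid at 0 (size 16, align 2) → ends 16
within Msg: f at 12
0 + 12 = 12

12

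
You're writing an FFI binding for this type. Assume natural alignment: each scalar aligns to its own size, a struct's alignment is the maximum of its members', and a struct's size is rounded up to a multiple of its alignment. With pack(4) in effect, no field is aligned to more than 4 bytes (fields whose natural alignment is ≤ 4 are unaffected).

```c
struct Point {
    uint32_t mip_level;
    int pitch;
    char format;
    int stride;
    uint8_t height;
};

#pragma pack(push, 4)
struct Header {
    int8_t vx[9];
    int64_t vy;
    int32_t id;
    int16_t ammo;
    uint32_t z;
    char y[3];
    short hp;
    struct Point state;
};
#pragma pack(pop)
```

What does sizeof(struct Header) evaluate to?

60

Point: @0: mip_level [4B, align 4] → 4; @4: pitch [4B, align 4] → 8; @8: format [1B, align 1] → 9; +3 pad (align 4); @12: stride [4B, align 4] → 16; @16: height [1B, align 1] → 17; +3 tail pad (align 4); size 20, align 4
@0: vx [9B, align 1] → 9
+3 pad (align 4)
@12: vy [8B, align 4] → 20
@20: id [4B, align 4] → 24
@24: ammo [2B, align 2] → 26
+2 pad (align 4)
@28: z [4B, align 4] → 32
@32: y [3B, align 1] → 35
+1 pad (align 2)
@36: hp [2B, align 2] → 38
+2 pad (align 4)
@40: state [20B, align 4] → 60
size 60, align 4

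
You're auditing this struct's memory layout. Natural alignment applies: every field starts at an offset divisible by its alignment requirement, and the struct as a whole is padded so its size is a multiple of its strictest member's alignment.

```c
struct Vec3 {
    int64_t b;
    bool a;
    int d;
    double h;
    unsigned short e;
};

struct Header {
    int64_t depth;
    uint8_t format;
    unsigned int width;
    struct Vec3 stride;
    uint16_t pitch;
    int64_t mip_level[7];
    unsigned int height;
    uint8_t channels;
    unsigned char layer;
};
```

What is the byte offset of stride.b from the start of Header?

Vec3: b at 0 (size 8, align 8) → ends 8; a at 8 (size 1, align 1) → ends 9; pad 3 to align 4 for d; d at 12 (size 4, align 4) → ends 16; h at 16 (size 8, align 8) → ends 24; e at 24 (size 2, align 2) → ends 26; tail pad 6 to reach multiple of 8; total 32 bytes, alignment 8
depth at 0 (size 8, align 8) → ends 8
format at 8 (size 1, align 1) → ends 9
pad 3 to align 4 for width
width at 12 (size 4, align 4) → ends 16
stride at 16 (size 32, align 8) → ends 48
within Vec3: b at 0
16 + 0 = 16

16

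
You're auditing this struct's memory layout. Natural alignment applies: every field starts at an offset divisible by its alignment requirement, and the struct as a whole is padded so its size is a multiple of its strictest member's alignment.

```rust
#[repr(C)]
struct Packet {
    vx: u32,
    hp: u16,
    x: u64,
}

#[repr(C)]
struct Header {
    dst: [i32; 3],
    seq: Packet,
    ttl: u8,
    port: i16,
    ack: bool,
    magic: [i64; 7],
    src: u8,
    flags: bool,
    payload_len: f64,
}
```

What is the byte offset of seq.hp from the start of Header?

Packet: vx at 0 (size 4, align 4) → ends 4; hp at 4 (size 2, align 2) → ends 6; pad 2 to align 8 for x; x at 8 (size 8, align 8) → ends 16; total 16 bytes, alignment 8
dst at 0 (size 12, align 4) → ends 12
pad 4 to align 8 for seq
seq at 16 (size 16, align 8) → ends 32
within Packet: hp at 4
16 + 4 = 20

20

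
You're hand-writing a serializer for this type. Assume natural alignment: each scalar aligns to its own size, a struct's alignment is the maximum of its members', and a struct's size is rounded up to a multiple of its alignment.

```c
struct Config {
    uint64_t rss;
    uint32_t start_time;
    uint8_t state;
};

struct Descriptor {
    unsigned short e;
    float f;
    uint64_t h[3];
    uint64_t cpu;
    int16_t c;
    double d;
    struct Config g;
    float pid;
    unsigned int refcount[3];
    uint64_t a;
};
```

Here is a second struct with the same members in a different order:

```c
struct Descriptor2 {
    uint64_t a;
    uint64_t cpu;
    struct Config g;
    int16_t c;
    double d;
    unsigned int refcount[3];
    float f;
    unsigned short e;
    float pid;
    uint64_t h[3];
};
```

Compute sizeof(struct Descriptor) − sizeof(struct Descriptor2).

0

Config: @0: rss [8B, align 8] → 8; @8: start_time [4B, align 4] → 12; @12: state [1B, align 1] → 13; +3 tail pad (align 8); size 16, align 8
@0: e [2B, align 2] → 2
+2 pad (align 4)
@4: f [4B, align 4] → 8
@8: h [24B, align 8] → 32
@32: cpu [8B, align 8] → 40
@40: c [2B, align 2] → 42
+6 pad (align 8)
@48: d [8B, align 8] → 56
@56: g [16B, align 8] → 72
@72: pid [4B, align 4] → 76
@76: refcount [12B, align 4] → 88
@88: a [8B, align 8] → 96
size 96, align 8
— Descriptor2 —
@0: a [8B, align 8] → 8
@8: cpu [8B, align 8] → 16
@16: g [16B, align 8] → 32
@32: c [2B, align 2] → 34
+6 pad (align 8)
@40: d [8B, align 8] → 48
@48: refcount [12B, align 4] → 60
@60: f [4B, align 4] → 64
@64: e [2B, align 2] → 66
+2 pad (align 4)
@68: pid [4B, align 4] → 72
@72: h [24B, align 8] → 96
size 96, align 8
96 − 96 = 0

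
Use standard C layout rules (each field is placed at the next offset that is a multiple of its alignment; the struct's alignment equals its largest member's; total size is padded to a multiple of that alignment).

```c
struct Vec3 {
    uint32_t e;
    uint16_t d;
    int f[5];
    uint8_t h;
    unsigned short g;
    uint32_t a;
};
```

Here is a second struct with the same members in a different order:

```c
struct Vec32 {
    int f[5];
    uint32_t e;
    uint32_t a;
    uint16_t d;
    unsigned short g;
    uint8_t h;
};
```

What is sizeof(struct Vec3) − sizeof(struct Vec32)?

0..4  e  (4B, 4-aligned)
4..6  d  (2B, 2-aligned)
6..8  -- padding (2B)
8..28  f  (20B, 4-aligned)
28..29  h  (1B, 1-aligned)
29..30  -- padding (1B)
30..32  g  (2B, 2-aligned)
32..36  a  (4B, 4-aligned)
sizeof = 36, alignof = 4
— Vec32 —
0..20  f  (20B, 4-aligned)
20..24  e  (4B, 4-aligned)
24..28  a  (4B, 4-aligned)
28..30  d  (2B, 2-aligned)
30..32  g  (2B, 2-aligned)
32..33  h  (1B, 1-aligned)
33..36  -- tail padding (3B)
sizeof = 36, alignof = 4
36 − 36 = 0

0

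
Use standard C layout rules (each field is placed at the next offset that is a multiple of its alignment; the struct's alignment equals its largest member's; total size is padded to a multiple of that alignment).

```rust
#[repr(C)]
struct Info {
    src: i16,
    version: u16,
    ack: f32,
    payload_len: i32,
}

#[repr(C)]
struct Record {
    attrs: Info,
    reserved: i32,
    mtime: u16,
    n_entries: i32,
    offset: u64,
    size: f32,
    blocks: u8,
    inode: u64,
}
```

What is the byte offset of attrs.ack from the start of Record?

4

Info: src at 0 (size 2, align 2) → ends 2; version at 2 (size 2, align 2) → ends 4; ack at 4 (size 4, align 4) → ends 8; payload_len at 8 (size 4, align 4) → ends 12; total 12 bytes, alignment 4
attrs at 0 (size 12, align 4) → ends 12
within Info: ack at 4
0 + 4 = 4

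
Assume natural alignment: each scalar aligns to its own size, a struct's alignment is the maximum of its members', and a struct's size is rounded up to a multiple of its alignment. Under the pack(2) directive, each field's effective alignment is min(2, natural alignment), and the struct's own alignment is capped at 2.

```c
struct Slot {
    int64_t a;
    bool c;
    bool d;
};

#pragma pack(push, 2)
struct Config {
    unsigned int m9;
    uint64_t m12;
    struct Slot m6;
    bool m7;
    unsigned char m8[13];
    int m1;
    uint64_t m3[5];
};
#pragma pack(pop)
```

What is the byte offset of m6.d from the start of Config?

21

Slot: a at 0 (size 8, align 8) → ends 8; c at 8 (size 1, align 1) → ends 9; d at 9 (size 1, align 1) → ends 10; tail pad 6 to reach multiple of 8; total 16 bytes, alignment 8
m9 at 0 (size 4, align 2) → ends 4
m12 at 4 (size 8, align 2) → ends 12
m6 at 12 (size 16, align 2) → ends 28
within Slot: d at 9
12 + 9 = 21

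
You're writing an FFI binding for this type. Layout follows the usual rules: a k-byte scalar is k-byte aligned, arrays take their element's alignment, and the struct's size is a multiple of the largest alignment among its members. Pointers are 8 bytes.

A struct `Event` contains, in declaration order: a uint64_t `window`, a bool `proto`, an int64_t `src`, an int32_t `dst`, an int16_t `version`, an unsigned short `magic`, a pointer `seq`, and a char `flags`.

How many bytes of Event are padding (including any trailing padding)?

14

@0: window [8B, align 8] → 8
@8: proto [1B, align 1] → 9
+7 pad (align 8)
@16: src [8B, align 8] → 24
@24: dst [4B, align 4] → 28
@28: version [2B, align 2] → 30
@30: magic [2B, align 2] → 32
@32: seq [8B, align 8] → 40
@40: flags [1B, align 1] → 41
+7 tail pad (align 8)
size 48, align 8
data bytes 34, size 48 → padding 14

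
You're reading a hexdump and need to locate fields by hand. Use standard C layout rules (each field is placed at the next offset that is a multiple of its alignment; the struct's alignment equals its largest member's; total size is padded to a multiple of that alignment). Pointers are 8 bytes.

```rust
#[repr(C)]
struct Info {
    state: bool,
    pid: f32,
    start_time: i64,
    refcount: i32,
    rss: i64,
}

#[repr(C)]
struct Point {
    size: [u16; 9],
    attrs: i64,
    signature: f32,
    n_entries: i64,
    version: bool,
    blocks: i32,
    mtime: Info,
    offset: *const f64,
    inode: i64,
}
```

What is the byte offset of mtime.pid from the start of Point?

60

Info: 0..1  state  (1B, 1-aligned); 1..4  -- padding (3B); 4..8  pid  (4B, 4-aligned); 8..16  start_time  (8B, 8-aligned); 16..20  refcount  (4B, 4-aligned); 20..24  -- padding (4B); 24..32  rss  (8B, 8-aligned); sizeof = 32, alignof = 8
0..18  size  (18B, 2-aligned)
18..24  -- padding (6B)
24..32  attrs  (8B, 8-aligned)
32..36  signature  (4B, 4-aligned)
36..40  -- padding (4B)
40..48  n_entries  (8B, 8-aligned)
48..49  version  (1B, 1-aligned)
49..52  -- padding (3B)
52..56  blocks  (4B, 4-aligned)
56..88  mtime  (32B, 8-aligned)
within Info: pid at 4
56 + 4 = 60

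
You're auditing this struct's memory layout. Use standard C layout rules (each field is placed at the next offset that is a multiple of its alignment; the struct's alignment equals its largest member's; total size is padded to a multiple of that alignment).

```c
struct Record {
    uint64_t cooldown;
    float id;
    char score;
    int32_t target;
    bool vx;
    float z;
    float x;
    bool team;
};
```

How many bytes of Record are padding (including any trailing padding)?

13

@0: cooldown [8B, align 8] → 8
@8: id [4B, align 4] → 12
@12: score [1B, align 1] → 13
+3 pad (align 4)
@16: target [4B, align 4] → 20
@20: vx [1B, align 1] → 21
+3 pad (align 4)
@24: z [4B, align 4] → 28
@28: x [4B, align 4] → 32
@32: team [1B, align 1] → 33
+7 tail pad (align 8)
size 40, align 8
data bytes 27, size 40 → padding 13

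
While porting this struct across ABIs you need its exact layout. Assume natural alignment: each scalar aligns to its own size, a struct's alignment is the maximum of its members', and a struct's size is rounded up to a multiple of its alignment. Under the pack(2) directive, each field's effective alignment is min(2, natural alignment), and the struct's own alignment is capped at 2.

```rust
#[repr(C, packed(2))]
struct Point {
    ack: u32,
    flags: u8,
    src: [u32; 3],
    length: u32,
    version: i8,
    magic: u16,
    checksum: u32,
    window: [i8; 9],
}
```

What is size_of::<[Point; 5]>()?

0..4  ack  (4B, 2-aligned)
4..5  flags  (1B, 1-aligned)
5..6  -- padding (1B)
6..18  src  (12B, 2-aligned)
18..22  length  (4B, 2-aligned)
22..23  version  (1B, 1-aligned)
23..24  -- padding (1B)
24..26  magic  (2B, 2-aligned)
26..30  checksum  (4B, 2-aligned)
30..39  window  (9B, 1-aligned)
39..40  -- tail padding (1B)
sizeof = 40, alignof = 2
array of 5: 5 × 40 = 200

200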